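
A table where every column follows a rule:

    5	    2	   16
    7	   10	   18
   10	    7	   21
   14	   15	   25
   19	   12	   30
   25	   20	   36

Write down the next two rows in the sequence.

32  17  43; 40  25  51

First component — differences are 2, 3, 4, … (increasing by 1 each time): 5, 7, 10, 14, 19, 25 → 32 → 40.
For the second component, alternating steps +8, −3, +8, −3, …: 2, 10, 7, 15, 12, 20 → 17 → 25.
Third component — always 11 more than the first component: 16, 18, 21, 25, 30, 36 → 43 → 51.
So the next two rows are 32  17  43 and 40  25  51.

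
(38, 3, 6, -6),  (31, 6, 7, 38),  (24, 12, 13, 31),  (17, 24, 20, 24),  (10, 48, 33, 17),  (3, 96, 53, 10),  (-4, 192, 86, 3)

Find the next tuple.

For the first slot, −7 each step: 38, 31, 24, 17, 10, 3, -4 → -11.
Second slot: ×2 each step; 3, 6, 12, 24, 48, 96, 192 → 384.
Third slot goes 6, 7, 13, 20, 33, 53, 86 → 139 (each term is the sum of the two before it).
Fourth slot: always the previous value of the first slot, so -6, 38, 31, 24, 17, 10, 3 → -4.
Combining the parts gives (-11, 384, 139, -4).

(-11, 384, 139, -4)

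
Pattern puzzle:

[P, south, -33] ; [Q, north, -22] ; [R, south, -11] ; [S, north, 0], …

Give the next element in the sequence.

[T, south, 11]

Letter — letters move forward 1 place in the alphabet: P, Q, R, S → T.
Direction: alternates south ↔ north; south, north, south, north → south.
Third slot: +11 each step, so -33, -22, -11, 0 → 11.
Putting it together: [T, south, 11].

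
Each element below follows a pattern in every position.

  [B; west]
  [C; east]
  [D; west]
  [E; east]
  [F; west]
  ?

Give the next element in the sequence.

[G; east]

Letter: letters move forward 1 place in the alphabet, so B, C, D, E, F → G.
Direction — alternates west ↔ east: west, east, west, east, west → east.
So the next element is [G; east].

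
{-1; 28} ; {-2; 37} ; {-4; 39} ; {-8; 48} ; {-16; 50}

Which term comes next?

For the first component, ×2 each step: -1, -2, -4, -8, -16 → -32.
Second component: alternating steps +9, +2, +9, +2, …; 28, 37, 39, 48, 50 → 59.
Combining the parts gives {-32; 59}.

{-32; 59}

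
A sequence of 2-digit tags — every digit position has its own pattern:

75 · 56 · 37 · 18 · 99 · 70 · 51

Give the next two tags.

First digit — −2 each step, mod 10: 7, 5, 3, 1, 9, 7, 5 → 3 → 1.
Second digit: +1 each step, mod 10; 5, 6, 7, 8, 9, 0, 1 → 2 → 3.
So the next two tags are 32 and 13.

32, 13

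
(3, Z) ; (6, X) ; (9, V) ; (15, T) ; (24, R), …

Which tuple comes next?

First value goes 3, 6, 9, 15, 24 → 39 (each term is the sum of the two before it).
Letter: Z, X, V, T, R → P (letters move back 2 places in the alphabet).
Combining the parts gives (39, P).

(39, P)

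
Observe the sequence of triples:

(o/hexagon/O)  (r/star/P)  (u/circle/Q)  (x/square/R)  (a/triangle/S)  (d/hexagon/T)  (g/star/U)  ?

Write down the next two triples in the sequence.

First letter: letters move forward 3 places in the alphabet, wrapping Z→A, so o, r, u, x, a, d, g → j → m.
Shape: hexagon, star, circle, square, triangle, hexagon, star → circle → square (repeats hexagon → star → circle → square → triangle).
Second letter goes O, P, Q, R, S, T, U → V → W (letters move forward 1 place in the alphabet).
Putting the parts together: (j/circle/V) and then (m/square/W).

(j/circle/V), (m/square/W)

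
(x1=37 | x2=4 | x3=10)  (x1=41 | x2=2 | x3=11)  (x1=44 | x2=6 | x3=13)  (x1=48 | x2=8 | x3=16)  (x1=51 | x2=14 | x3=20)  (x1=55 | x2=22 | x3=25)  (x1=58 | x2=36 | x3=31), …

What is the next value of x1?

X1 goes 37, 41, 44, 48, 51, 55, 58 → 62 (alternating steps +4, +3, +4, +3, …).
X2: each term is the sum of the two before it, so 4, 2, 6, 8, 14, 22, 36 → 58.
X3 goes 10, 11, 13, 16, 20, 25, 31 → 38 (differences are 1, 2, 3, … (increasing by 1 each time)).

62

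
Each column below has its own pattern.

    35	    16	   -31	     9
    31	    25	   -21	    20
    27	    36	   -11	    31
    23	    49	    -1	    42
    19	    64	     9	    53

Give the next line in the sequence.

15  81  19  64

First component: −4 each step, so 35, 31, 27, 23, 19 → 15.
Second component: 16, 25, 36, 49, 64 → 81 (perfect squares: 4², 5², 6², …).
Third component goes -31, -21, -11, -1, 9 → 19 (+10 each step).
Fourth component: +11 each step; 9, 20, 31, 42, 53 → 64.
So the next line is 15  81  19  64.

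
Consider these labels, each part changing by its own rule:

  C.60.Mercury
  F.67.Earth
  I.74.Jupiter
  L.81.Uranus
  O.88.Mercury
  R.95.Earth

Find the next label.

U.102.Jupiter

Letter: letters move forward 3 places in the alphabet; C, F, I, L, O, R → U.
Second component: +7 each step; 60, 67, 74, 81, 88, 95 → 102.
Planet: repeats Mercury → Earth → Jupiter → Uranus; Mercury, Earth, Jupiter, Uranus, Mercury, Earth → Jupiter.
So the next label is U.102.Jupiter.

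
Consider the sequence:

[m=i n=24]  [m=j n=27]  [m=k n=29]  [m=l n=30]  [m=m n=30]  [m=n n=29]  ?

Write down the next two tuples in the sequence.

M: i, j, k, l, m, n → o → p (letters move forward 1 place in the alphabet).
N: differences are 3, 2, 1, … (decreasing by 1 each time); 24, 27, 29, 30, 30, 29 → 27 → 24.
Putting the parts together: [m=o n=27] and then [m=p n=24].

[m=o n=27], [m=p n=24]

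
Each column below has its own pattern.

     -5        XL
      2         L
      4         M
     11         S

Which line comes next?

13  XS

First component goes -5, 2, 4, 11 → 13 (alternating steps +7, +2, +7, +2, …).
Size goes XL, L, M, S → XS (runs backward through clothing sizes XS→XL).
So the next line is 13  XS.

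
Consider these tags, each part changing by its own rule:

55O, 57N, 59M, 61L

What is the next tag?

First component: +2 each step; 55, 57, 59, 61 → 63.
Letter — letters move back 1 place in the alphabet: O, N, M, L → K.
Combining the parts gives 63K.

63K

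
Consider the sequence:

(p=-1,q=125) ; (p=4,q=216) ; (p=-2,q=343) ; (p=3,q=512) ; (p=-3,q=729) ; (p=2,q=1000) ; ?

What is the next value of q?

1331

Q — perfect cubes: 5³, 6³, 7³, …: 125, 216, 343, 512, 729, 1000 → 1331.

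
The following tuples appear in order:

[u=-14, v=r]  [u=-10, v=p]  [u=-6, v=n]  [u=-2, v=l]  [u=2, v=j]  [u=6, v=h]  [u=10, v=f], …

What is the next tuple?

U: +4 each step, so -14, -10, -6, -2, 2, 6, 10 → 14.
V — letters move back 2 places in the alphabet: r, p, n, l, j, h, f → d.
Putting it together: [u=14, v=d].

[u=14, v=d]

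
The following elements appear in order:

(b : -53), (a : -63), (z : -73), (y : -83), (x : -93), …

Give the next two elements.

Letter — letters move back 1 place in the alphabet, wrapping A→Z: b, a, z, y, x → w → v.
Second value: -53, -63, -73, -83, -93 → -103 → -113 (−10 each step).
Putting the parts together: (w : -103) and then (v : -113).

(w : -103), (v : -113)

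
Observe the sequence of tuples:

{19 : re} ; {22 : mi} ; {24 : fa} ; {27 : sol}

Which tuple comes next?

{29 : la}

First slot: alternating steps +3, +2, +3, +2, …; 19, 22, 24, 27 → 29.
Note goes re, mi, fa, sol → la (runs through the solfège scale do→ti).
So the next tuple is {29 : la}.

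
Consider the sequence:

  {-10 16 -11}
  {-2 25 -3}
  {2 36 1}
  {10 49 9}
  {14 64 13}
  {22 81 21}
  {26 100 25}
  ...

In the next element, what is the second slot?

Second slot — perfect squares: 4², 5², 6², …: 16, 25, 36, 49, 64, 81, 100 → 121.

121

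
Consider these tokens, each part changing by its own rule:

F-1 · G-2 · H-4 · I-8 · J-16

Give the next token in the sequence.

K-32

Letter: letters move forward 1 place in the alphabet; F, G, H, I, J → K.
Second component: ×2 each step, so 1, 2, 4, 8, 16 → 32.
Combining the parts gives K-32.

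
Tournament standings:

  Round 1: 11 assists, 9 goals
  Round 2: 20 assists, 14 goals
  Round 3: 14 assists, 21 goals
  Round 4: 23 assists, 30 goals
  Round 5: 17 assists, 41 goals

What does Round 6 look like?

For the assists, alternating steps +9, −6, +9, −6, …: 11, 20, 14, 23, 17 → 26.
Goals: differences are 5, 7, 9, … (increasing by 2 each time); 9, 14, 21, 30, 41 → 54.
Putting it together: 26 assists, 54 goals.

26 assists, 54 goals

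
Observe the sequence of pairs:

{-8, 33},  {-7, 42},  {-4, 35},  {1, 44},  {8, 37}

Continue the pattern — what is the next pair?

First value: -8, -7, -4, 1, 8 → 17 (differences are 1, 3, 5, … (increasing by 2 each time)).
Second value: alternating steps +9, −7, +9, −7, …; 33, 42, 35, 44, 37 → 46.
Combining the parts gives {17, 46}.

{17, 46}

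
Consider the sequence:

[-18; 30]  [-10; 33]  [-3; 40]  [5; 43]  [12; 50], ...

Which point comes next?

First value — alternating steps +8, +7, +8, +7, …: -18, -10, -3, 5, 12 → 20.
Second value: alternating steps +3, +7, +3, +7, …; 30, 33, 40, 43, 50 → 53.
Combining the parts gives [20; 53].

[20; 53]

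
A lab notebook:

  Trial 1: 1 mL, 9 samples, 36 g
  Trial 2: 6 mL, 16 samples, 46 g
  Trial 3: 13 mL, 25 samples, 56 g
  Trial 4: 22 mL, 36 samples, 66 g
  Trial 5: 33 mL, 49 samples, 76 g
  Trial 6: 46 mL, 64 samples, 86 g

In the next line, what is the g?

G goes 36, 46, 56, 66, 76, 86 → 96 (+10 each step).

96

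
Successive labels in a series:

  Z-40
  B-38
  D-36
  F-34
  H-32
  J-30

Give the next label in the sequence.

L-28

Letter: letters move forward 2 places in the alphabet, wrapping Z→A; Z, B, D, F, H, J → L.
Second component: −2 each step; 40, 38, 36, 34, 32, 30 → 28.
So the next label is L-28.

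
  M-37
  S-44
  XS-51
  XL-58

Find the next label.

For the size, runs backward through clothing sizes XS→XL: M, S, XS, XL → L.
Second component goes 37, 44, 51, 58 → 65 (+7 each step).
So the next label is L-65.

L-65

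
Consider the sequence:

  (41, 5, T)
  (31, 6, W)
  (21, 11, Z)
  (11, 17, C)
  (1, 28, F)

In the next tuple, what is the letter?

First entry: 41, 31, 21, 11, 1 → -9 (−10 each step).
Second entry: 5, 6, 11, 17, 28 → 45 (each term is the sum of the two before it).
Letter: letters move forward 3 places in the alphabet, wrapping Z→A; T, W, Z, C, F → I.

I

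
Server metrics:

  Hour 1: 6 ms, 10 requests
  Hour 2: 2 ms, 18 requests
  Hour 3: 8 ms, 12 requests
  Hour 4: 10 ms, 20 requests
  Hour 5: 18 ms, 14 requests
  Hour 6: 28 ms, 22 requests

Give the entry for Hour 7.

Ms: 6, 2, 8, 10, 18, 28 → 46 (each term is the sum of the two before it).
Requests: alternating steps +8, −6, +8, −6, …; 10, 18, 12, 20, 14, 22 → 16.
Putting it together: 46 ms, 16 requests.

46 ms, 16 requests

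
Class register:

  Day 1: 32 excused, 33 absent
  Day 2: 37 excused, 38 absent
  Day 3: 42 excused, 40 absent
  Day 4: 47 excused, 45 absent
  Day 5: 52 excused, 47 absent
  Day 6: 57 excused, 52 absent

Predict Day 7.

Excused: +5 each step; 32, 37, 42, 47, 52, 57 → 62.
For the absent, alternating steps +5, +2, +5, +2, …: 33, 38, 40, 45, 47, 52 → 54.
So the next line is 62 excused, 54 absent.

62 excused, 54 absent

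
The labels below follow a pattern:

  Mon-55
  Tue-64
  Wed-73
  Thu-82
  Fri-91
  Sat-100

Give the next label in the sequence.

Day: Mon, Tue, Wed, Thu, Fri, Sat → Sun (runs through the weekdays Mon→Sun).
Second component: +9 each step, so 55, 64, 73, 82, 91, 100 → 109.
So the next label is Sun-109.

Sun-109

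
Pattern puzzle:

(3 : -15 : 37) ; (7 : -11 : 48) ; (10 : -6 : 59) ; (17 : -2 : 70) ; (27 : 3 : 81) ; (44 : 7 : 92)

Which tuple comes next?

For the first value, each term is the sum of the two before it: 3, 7, 10, 17, 27, 44 → 71.
Second value — alternating steps +4, +5, +4, +5, …: -15, -11, -6, -2, 3, 7 → 12.
Third value: 37, 48, 59, 70, 81, 92 → 103 (+11 each step).
So the next tuple is (71 : 12 : 103).

(71 : 12 : 103)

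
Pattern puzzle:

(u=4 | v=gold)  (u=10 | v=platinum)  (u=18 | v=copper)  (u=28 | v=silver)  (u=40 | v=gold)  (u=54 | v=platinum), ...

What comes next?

(u=70 | v=copper)

U: differences are 6, 8, 10, … (increasing by 2 each time), so 4, 10, 18, 28, 40, 54 → 70.
V goes gold, platinum, copper, silver, gold, platinum → copper (repeats gold → platinum → copper → silver).
Combining the parts gives (u=70 | v=copper).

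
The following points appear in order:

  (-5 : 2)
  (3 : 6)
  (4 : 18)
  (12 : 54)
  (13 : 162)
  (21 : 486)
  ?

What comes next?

First slot: alternating steps +8, +1, +8, +1, …; -5, 3, 4, 12, 13, 21 → 22.
Second slot: 2, 6, 18, 54, 162, 486 → 1458 (×3 each step).
Putting it together: (22 : 1458).

(22 : 1458)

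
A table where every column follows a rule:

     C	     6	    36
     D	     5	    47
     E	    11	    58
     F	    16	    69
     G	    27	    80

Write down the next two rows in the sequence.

Letter goes C, D, E, F, G → H → I (letters move forward 1 place in the alphabet).
For the second component, each term is the sum of the two before it: 6, 5, 11, 16, 27 → 43 → 70.
Third component: 36, 47, 58, 69, 80 → 91 → 102 (+11 each step).
So the next two rows are H  43  91 and I  70  102.

H  43  91; I  70  102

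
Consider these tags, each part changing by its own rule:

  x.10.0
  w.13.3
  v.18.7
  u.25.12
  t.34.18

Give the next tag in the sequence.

Letter: letters move back 1 place in the alphabet; x, w, v, u, t → s.
Second component: 10, 13, 18, 25, 34 → 45 (differences are 3, 5, 7, … (increasing by 2 each time)).
Third component: differences are 3, 4, 5, … (increasing by 1 each time); 0, 3, 7, 12, 18 → 25.
So the next tag is s.45.25.

s.45.25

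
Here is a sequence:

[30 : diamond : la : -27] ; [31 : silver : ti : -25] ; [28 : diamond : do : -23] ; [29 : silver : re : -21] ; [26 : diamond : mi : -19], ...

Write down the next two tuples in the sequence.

[27 : silver : fa : -17], [24 : diamond : sol : -15]

First part: alternating steps +1, −3, +1, −3, …; 30, 31, 28, 29, 26 → 27 → 24.
Rank: diamond, silver, diamond, silver, diamond → silver → diamond (alternates diamond ↔ silver).
Note goes la, ti, do, re, mi → fa → sol (runs through the solfège scale do→ti).
Fourth part: -27, -25, -23, -21, -19 → -17 → -15 (+2 each step).
So the next two tuples are [27 : silver : fa : -17] and [24 : diamond : sol : -15].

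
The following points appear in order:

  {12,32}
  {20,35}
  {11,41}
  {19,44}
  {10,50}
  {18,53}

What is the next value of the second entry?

59

First entry — alternating steps +8, −9, +8, −9, …: 12, 20, 11, 19, 10, 18 → 9.
Second entry: 32, 35, 41, 44, 50, 53 → 59 (alternating steps +3, +6, +3, +6, …).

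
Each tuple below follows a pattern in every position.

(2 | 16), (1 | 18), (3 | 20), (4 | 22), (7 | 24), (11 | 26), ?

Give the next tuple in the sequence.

For the first entry, each term is the sum of the two before it: 2, 1, 3, 4, 7, 11 → 18.
Second entry goes 16, 18, 20, 22, 24, 26 → 28 (+2 each step).
So the next tuple is (18 | 28).

(18 | 28)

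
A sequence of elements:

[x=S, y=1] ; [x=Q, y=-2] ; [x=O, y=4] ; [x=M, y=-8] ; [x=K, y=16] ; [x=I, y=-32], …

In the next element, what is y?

64

Y: 1, -2, 4, -8, 16, -32 → 64 (×(-2) each step).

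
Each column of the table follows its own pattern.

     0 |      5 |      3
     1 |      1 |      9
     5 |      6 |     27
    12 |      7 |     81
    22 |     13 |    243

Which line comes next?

First component goes 0, 1, 5, 12, 22 → 35 (differences are 1, 4, 7, … (increasing by 3 each time)).
Second component goes 5, 1, 6, 7, 13 → 20 (each term is the sum of the two before it).
Third component: ×3 each step; 3, 9, 27, 81, 243 → 729.
Combining the parts gives 35  20  729.

35  20  729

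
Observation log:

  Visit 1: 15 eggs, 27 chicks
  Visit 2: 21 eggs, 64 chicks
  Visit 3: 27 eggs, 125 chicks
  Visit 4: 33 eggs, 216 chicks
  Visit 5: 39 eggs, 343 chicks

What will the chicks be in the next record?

For the chicks, perfect cubes: 3³, 4³, 5³, …: 27, 64, 125, 216, 343 → 512.

512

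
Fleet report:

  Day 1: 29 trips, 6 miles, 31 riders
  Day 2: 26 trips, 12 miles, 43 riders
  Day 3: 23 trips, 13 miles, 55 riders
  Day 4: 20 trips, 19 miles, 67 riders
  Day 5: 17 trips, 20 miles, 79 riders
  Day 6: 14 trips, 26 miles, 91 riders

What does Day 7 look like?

11 trips, 27 miles, 103 riders

Trips goes 29, 26, 23, 20, 17, 14 → 11 (−3 each step).
Miles: alternating steps +6, +1, +6, +1, …; 6, 12, 13, 19, 20, 26 → 27.
Riders: +12 each step, so 31, 43, 55, 67, 79, 91 → 103.
So the next line is 11 trips, 27 miles, 103 riders.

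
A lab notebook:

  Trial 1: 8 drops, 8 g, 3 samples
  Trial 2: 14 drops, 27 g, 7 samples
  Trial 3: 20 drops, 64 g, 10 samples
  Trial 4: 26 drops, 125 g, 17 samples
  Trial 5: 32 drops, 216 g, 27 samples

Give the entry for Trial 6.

38 drops, 343 g, 44 samples

Drops goes 8, 14, 20, 26, 32 → 38 (+6 each step).
G: 8, 27, 64, 125, 216 → 343 (perfect cubes: 2³, 3³, 4³, …).
For the samples, each term is the sum of the two before it: 3, 7, 10, 17, 27 → 44.
So the next record is 38 drops, 343 g, 44 samples.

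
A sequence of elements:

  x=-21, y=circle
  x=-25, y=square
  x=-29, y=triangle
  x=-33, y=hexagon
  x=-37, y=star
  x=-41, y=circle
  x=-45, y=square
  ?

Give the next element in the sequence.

x=-49, y=triangle

For the x, −4 each step: -21, -25, -29, -33, -37, -41, -45 → -49.
Y — repeats circle → square → triangle → hexagon → star: circle, square, triangle, hexagon, star, circle, square → triangle.
Putting it together: x=-49, y=triangle.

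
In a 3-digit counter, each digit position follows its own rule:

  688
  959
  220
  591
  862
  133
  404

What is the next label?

First digit: 6, 9, 2, 5, 8, 1, 4 → 7 (+3 each step, mod 10).
Second digit: −3 each step, mod 10, so 8, 5, 2, 9, 6, 3, 0 → 7.
Third digit: 8, 9, 0, 1, 2, 3, 4 → 5 (+1 each step, mod 10).
So the next label is 775.

775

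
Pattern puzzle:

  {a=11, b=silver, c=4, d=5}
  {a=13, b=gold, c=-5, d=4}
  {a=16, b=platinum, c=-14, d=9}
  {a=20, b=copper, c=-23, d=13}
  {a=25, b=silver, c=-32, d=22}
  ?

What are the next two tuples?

A — differences are 2, 3, 4, … (increasing by 1 each time): 11, 13, 16, 20, 25 → 31 → 38.
B goes silver, gold, platinum, copper, silver → gold → platinum (repeats silver → gold → platinum → copper).
C: −9 each step; 4, -5, -14, -23, -32 → -41 → -50.
For the d, each term is the sum of the two before it: 5, 4, 9, 13, 22 → 35 → 57.
So the next two tuples are {a=31, b=gold, c=-41, d=35} and {a=38, b=platinum, c=-50, d=57}.

{a=31, b=gold, c=-41, d=35}, {a=38, b=platinum, c=-50, d=57}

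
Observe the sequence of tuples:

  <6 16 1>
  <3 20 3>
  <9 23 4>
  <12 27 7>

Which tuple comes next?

First coordinate goes 6, 3, 9, 12 → 21 (each term is the sum of the two before it).
Second coordinate goes 16, 20, 23, 27 → 30 (alternating steps +4, +3, +4, +3, …).
Third coordinate: each term is the sum of the two before it, so 1, 3, 4, 7 → 11.
Combining the parts gives <21 30 11>.

<21 30 11>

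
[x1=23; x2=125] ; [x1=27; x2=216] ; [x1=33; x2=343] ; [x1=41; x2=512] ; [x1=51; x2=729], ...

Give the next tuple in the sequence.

X1 — differences are 4, 6, 8, … (increasing by 2 each time): 23, 27, 33, 41, 51 → 63.
X2 — perfect cubes: 5³, 6³, 7³, …: 125, 216, 343, 512, 729 → 1000.
Putting it together: [x1=63; x2=1000].

[x1=63; x2=1000]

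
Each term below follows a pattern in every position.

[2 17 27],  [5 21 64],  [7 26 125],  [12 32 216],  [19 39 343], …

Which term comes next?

First component: each term is the sum of the two before it, so 2, 5, 7, 12, 19 → 31.
Second component — differences are 4, 5, 6, … (increasing by 1 each time): 17, 21, 26, 32, 39 → 47.
For the third component, perfect cubes: 3³, 4³, 5³, …: 27, 64, 125, 216, 343 → 512.
Putting it together: [31 47 512].

[31 47 512]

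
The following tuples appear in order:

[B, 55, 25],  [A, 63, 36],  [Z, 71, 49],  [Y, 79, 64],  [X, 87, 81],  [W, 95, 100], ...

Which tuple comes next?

[V, 103, 121]

Letter — letters move back 1 place in the alphabet, wrapping A→Z: B, A, Z, Y, X, W → V.
Second slot: 55, 63, 71, 79, 87, 95 → 103 (+8 each step).
Third slot: perfect squares: 5², 6², 7², …, so 25, 36, 49, 64, 81, 100 → 121.
Putting it together: [V, 103, 121].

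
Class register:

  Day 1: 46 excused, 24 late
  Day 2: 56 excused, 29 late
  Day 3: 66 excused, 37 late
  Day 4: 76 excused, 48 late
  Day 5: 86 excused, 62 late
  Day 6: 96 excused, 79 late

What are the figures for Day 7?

Excused — +10 each step: 46, 56, 66, 76, 86, 96 → 106.
For the late, differences are 5, 8, 11, … (increasing by 3 each time): 24, 29, 37, 48, 62, 79 → 99.
Putting it together: 106 excused, 99 late.

106 excused, 99 late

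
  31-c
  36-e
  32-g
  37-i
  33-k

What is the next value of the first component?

38

First component: alternating steps +5, −4, +5, −4, …; 31, 36, 32, 37, 33 → 38.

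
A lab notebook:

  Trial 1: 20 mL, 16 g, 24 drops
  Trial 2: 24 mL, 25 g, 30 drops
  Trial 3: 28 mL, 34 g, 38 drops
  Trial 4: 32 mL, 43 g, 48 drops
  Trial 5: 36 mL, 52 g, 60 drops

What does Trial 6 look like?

ML: 20, 24, 28, 32, 36 → 40 (+4 each step).
G goes 16, 25, 34, 43, 52 → 61 (+9 each step).
Drops: differences are 6, 8, 10, … (increasing by 2 each time); 24, 30, 38, 48, 60 → 74.
So the next record is 40 mL, 61 g, 74 drops.

40 mL, 61 g, 74 drops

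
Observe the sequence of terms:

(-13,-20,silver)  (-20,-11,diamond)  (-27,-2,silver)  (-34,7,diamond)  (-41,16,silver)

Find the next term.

First value — −7 each step: -13, -20, -27, -34, -41 → -48.
Second value: +9 each step; -20, -11, -2, 7, 16 → 25.
Rank: silver, diamond, silver, diamond, silver → diamond (alternates silver ↔ diamond).
Putting it together: (-48,25,diamond).

(-48,25,diamond)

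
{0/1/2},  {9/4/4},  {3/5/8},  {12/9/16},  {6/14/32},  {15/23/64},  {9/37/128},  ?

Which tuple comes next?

For the first coordinate, alternating steps +9, −6, +9, −6, …: 0, 9, 3, 12, 6, 15, 9 → 18.
Second coordinate: 1, 4, 5, 9, 14, 23, 37 → 60 (each term is the sum of the two before it).
Third coordinate: ×2 each step, so 2, 4, 8, 16, 32, 64, 128 → 256.
Putting it together: {18/60/256}.

{18/60/256}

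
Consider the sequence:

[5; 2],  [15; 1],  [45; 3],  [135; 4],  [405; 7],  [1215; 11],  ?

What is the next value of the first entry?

First entry: ×3 each step, so 5, 15, 45, 135, 405, 1215 → 3645.

3645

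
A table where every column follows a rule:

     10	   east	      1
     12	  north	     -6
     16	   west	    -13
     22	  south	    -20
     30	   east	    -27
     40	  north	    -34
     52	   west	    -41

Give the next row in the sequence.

66  south  -48

First component goes 10, 12, 16, 22, 30, 40, 52 → 66 (differences are 2, 4, 6, … (increasing by 2 each time)).
Direction goes east, north, west, south, east, north, west → south (repeats east → north → west → south).
Third component: −7 each step; 1, -6, -13, -20, -27, -34, -41 → -48.
Combining the parts gives 66  south  -48.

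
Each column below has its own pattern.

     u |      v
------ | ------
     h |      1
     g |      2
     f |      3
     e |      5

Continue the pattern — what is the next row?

d  8

Column u: h, g, f, e → d (letters move back 1 place in the alphabet).
Column v: 1, 2, 3, 5 → 8 (each term is the sum of the two before it).
So the next row is d  8.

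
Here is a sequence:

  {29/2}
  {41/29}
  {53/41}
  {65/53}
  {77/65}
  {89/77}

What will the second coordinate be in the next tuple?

89

First coordinate: +12 each step; 29, 41, 53, 65, 77, 89 → 101.
Second coordinate — always the previous value of the first coordinate: 2, 29, 41, 53, 65, 77 → 89.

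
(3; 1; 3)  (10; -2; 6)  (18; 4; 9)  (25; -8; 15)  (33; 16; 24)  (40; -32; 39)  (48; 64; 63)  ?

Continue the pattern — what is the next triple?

(55; -128; 102)

First value goes 3, 10, 18, 25, 33, 40, 48 → 55 (alternating steps +7, +8, +7, +8, …).
Second value: 1, -2, 4, -8, 16, -32, 64 → -128 (×(-2) each step).
For the third value, each term is the sum of the two before it: 3, 6, 9, 15, 24, 39, 63 → 102.
So the next triple is (55; -128; 102).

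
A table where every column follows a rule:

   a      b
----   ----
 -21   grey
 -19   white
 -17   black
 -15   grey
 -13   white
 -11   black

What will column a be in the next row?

-9

Column a goes -21, -19, -17, -15, -13, -11 → -9 (+2 each step).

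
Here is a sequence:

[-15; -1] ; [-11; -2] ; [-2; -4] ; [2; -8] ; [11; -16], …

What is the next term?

[15; -32]

First slot — alternating steps +4, +9, +4, +9, …: -15, -11, -2, 2, 11 → 15.
Second slot: ×2 each step; -1, -2, -4, -8, -16 → -32.
Putting it together: [15; -32].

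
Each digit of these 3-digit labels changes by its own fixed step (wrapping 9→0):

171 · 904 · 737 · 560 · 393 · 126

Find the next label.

For the first digit, −2 each step, mod 10: 1, 9, 7, 5, 3, 1 → 9.
For the second digit, +3 each step, mod 10: 7, 0, 3, 6, 9, 2 → 5.
Third digit: +3 each step, mod 10; 1, 4, 7, 0, 3, 6 → 9.
Combining the parts gives 959.

959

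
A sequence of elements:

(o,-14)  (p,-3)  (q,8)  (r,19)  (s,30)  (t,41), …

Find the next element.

(u,52)

Letter: o, p, q, r, s, t → u (letters move forward 1 place in the alphabet).
Second entry — +11 each step: -14, -3, 8, 19, 30, 41 → 52.
So the next element is (u,52).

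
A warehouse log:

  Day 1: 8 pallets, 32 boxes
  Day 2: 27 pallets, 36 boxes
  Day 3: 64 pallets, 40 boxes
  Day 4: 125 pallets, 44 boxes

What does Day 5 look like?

Pallets goes 8, 27, 64, 125 → 216 (perfect cubes: 2³, 3³, 4³, …).
Boxes: +4 each step, so 32, 36, 40, 44 → 48.
Putting it together: 216 pallets, 48 boxes.

216 pallets, 48 boxes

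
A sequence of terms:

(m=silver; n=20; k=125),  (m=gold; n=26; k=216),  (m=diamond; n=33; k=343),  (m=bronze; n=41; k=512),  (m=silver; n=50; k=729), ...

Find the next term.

For the m, repeats silver → gold → diamond → bronze: silver, gold, diamond, bronze, silver → gold.
N — differences are 6, 7, 8, … (increasing by 1 each time): 20, 26, 33, 41, 50 → 60.
K — perfect cubes: 5³, 6³, 7³, …: 125, 216, 343, 512, 729 → 1000.
So the next term is (m=gold; n=60; k=1000).

(m=gold; n=60; k=1000)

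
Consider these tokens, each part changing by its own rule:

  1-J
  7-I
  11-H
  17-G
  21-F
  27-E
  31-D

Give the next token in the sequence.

37-C

First component: alternating steps +6, +4, +6, +4, …; 1, 7, 11, 17, 21, 27, 31 → 37.
For the letter, letters move back 1 place in the alphabet: J, I, H, G, F, E, D → C.
So the next token is 37-C.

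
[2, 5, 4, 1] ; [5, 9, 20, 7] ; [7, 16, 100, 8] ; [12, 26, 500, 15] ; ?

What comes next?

First component: 2, 5, 7, 12 → 19 (each term is the sum of the two before it).
Second component goes 5, 9, 16, 26 → 39 (differences are 4, 7, 10, … (increasing by 3 each time)).
Third component: ×5 each step, so 4, 20, 100, 500 → 2500.
Fourth component — each term is the sum of the two before it: 1, 7, 8, 15 → 23.
So the next element is [19, 39, 2500, 23].

[19, 39, 2500, 23]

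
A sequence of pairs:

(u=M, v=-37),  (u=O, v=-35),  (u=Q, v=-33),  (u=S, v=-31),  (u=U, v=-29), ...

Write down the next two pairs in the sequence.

U goes M, O, Q, S, U → W → Y (letters move forward 2 places in the alphabet).
V: +2 each step; -37, -35, -33, -31, -29 → -27 → -25.
Putting the parts together: (u=W, v=-27) and then (u=Y, v=-25).

(u=W, v=-27), (u=Y, v=-25)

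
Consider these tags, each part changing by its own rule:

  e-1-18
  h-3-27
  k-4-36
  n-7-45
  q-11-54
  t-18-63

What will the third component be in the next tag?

Third component: 18, 27, 36, 45, 54, 63 → 72 (+9 each step).

72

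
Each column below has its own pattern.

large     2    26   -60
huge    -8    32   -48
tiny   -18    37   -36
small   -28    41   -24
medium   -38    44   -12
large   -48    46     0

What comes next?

huge  -58  47  12

Size: repeats large → huge → tiny → small → medium; large, huge, tiny, small, medium, large → huge.
Second component: −10 each step, so 2, -8, -18, -28, -38, -48 → -58.
Third component: differences are 6, 5, 4, … (decreasing by 1 each time); 26, 32, 37, 41, 44, 46 → 47.
Fourth component — +12 each step: -60, -48, -36, -24, -12, 0 → 12.
Combining the parts gives huge  -58  47  12.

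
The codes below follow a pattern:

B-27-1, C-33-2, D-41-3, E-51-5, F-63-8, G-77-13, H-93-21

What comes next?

Letter goes B, C, D, E, F, G, H → I (letters move forward 1 place in the alphabet).
For the second component, differences are 6, 8, 10, … (increasing by 2 each time): 27, 33, 41, 51, 63, 77, 93 → 111.
Third component — each term is the sum of the two before it: 1, 2, 3, 5, 8, 13, 21 → 34.
Combining the parts gives I-111-34.

I-111-34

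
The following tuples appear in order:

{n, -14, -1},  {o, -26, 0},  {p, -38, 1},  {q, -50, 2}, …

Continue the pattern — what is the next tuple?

Letter: n, o, p, q → r (letters move forward 1 place in the alphabet).
Second part: −12 each step, so -14, -26, -38, -50 → -62.
Third part: +1 each step, so -1, 0, 1, 2 → 3.
Putting it together: {r, -62, 3}.

{r, -62, 3}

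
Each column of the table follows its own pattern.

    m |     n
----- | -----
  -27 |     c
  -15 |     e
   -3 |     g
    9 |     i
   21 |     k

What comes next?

33  m

Column m goes -27, -15, -3, 9, 21 → 33 (+12 each step).
Column n: letters move forward 2 places in the alphabet, so c, e, g, i, k → m.
Combining the parts gives 33  m.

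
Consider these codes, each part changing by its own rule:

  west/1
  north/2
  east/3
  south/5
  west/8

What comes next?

Direction — repeats west → north → east → south: west, north, east, south, west → north.
Second component: each term is the sum of the two before it, so 1, 2, 3, 5, 8 → 13.
So the next code is north/13.

north/13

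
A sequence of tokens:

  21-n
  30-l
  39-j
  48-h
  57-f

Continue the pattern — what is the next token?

First component: +9 each step, so 21, 30, 39, 48, 57 → 66.
Letter — letters move back 2 places in the alphabet: n, l, j, h, f → d.
Putting it together: 66-d.

66-d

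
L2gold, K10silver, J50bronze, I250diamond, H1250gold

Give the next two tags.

G6250silver then F31250bronze

Letter: letters move back 1 place in the alphabet, so L, K, J, I, H → G → F.
Second component: ×5 each step, so 2, 10, 50, 250, 1250 → 6250 → 31250.
Rank: gold, silver, bronze, diamond, gold → silver → bronze (repeats gold → silver → bronze → diamond).
Putting the parts together: G6250silver and then F31250bronze.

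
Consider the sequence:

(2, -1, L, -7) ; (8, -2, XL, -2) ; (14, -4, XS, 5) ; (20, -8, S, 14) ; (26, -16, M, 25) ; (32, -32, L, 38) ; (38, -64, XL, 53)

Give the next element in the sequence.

(44, -128, XS, 70)

First coordinate: +6 each step, so 2, 8, 14, 20, 26, 32, 38 → 44.
For the second coordinate, ×2 each step: -1, -2, -4, -8, -16, -32, -64 → -128.
Size: repeats L → XL → XS → S → M, so L, XL, XS, S, M, L, XL → XS.
For the fourth coordinate, differences are 5, 7, 9, … (increasing by 2 each time): -7, -2, 5, 14, 25, 38, 53 → 70.
So the next element is (44, -128, XS, 70).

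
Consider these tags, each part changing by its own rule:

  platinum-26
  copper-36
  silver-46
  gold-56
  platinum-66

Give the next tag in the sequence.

copper-76

For the metal, repeats platinum → copper → silver → gold: platinum, copper, silver, gold, platinum → copper.
For the second component, +10 each step: 26, 36, 46, 56, 66 → 76.
Putting it together: copper-76.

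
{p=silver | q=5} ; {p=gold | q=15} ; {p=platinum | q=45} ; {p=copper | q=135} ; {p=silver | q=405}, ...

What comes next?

{p=gold | q=1215}

P: silver, gold, platinum, copper, silver → gold (repeats silver → gold → platinum → copper).
Q: ×3 each step; 5, 15, 45, 135, 405 → 1215.
Putting it together: {p=gold | q=1215}.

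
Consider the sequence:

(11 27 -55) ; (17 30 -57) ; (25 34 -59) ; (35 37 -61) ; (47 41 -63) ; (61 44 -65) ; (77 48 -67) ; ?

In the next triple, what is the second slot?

Second slot — alternating steps +3, +4, +3, +4, …: 27, 30, 34, 37, 41, 44, 48 → 51.

51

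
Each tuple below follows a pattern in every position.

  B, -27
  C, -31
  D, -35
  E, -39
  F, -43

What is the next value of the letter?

G

Letter: letters move forward 1 place in the alphabet, so B, C, D, E, F → G.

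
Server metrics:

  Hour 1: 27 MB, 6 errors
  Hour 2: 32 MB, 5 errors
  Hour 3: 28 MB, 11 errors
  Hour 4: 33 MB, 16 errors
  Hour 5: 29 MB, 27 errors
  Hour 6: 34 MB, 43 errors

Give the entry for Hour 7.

30 MB, 70 errors

MB: 27, 32, 28, 33, 29, 34 → 30 (alternating steps +5, −4, +5, −4, …).
Errors: each term is the sum of the two before it, so 6, 5, 11, 16, 27, 43 → 70.
Combining the parts gives 30 MB, 70 errors.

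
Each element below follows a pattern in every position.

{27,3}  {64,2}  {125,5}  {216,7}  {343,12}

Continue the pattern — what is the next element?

{512,19}

For the first value, perfect cubes: 3³, 4³, 5³, …: 27, 64, 125, 216, 343 → 512.
For the second value, each term is the sum of the two before it: 3, 2, 5, 7, 12 → 19.
So the next element is {512,19}.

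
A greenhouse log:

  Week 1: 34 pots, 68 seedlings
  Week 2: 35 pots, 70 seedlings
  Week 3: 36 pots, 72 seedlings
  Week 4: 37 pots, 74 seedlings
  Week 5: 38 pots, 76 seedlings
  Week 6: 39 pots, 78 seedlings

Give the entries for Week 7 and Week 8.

40 pots, 80 seedlings; 41 pots, 82 seedlings

Pots: +1 each step; 34, 35, 36, 37, 38, 39 → 40 → 41.
Seedlings: 68, 70, 72, 74, 76, 78 → 80 → 82 (always 2 × the pots).
So the next two lines are 40 pots, 80 seedlings and 41 pots, 82 seedlings.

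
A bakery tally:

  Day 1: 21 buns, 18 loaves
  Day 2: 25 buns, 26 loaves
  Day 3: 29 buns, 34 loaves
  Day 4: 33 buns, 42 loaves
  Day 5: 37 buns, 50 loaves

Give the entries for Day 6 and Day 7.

41 buns, 58 loaves; 45 buns, 66 loaves

For the buns, +4 each step: 21, 25, 29, 33, 37 → 41 → 45.
Loaves: 18, 26, 34, 42, 50 → 58 → 66 (+8 each step).
Putting the parts together: 41 buns, 58 loaves and then 45 buns, 66 loaves.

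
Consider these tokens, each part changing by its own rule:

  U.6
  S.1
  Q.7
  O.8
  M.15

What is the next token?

K.23

Letter goes U, S, Q, O, M → K (letters move back 2 places in the alphabet).
Second component: 6, 1, 7, 8, 15 → 23 (each term is the sum of the two before it).
So the next token is K.23.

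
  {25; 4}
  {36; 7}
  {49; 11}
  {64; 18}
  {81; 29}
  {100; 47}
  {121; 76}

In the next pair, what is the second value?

First value goes 25, 36, 49, 64, 81, 100, 121 → 144 (perfect squares: 5², 6², 7², …).
Second value goes 4, 7, 11, 18, 29, 47, 76 → 123 (each term is the sum of the two before it).

123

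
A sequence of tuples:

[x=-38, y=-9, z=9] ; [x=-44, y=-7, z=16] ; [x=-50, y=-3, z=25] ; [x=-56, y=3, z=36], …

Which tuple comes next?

[x=-62, y=11, z=49]

For the x, −6 each step: -38, -44, -50, -56 → -62.
Y goes -9, -7, -3, 3 → 11 (differences are 2, 4, 6, … (increasing by 2 each time)).
For the z, perfect squares: 3², 4², 5², …: 9, 16, 25, 36 → 49.
So the next tuple is [x=-62, y=11, z=49].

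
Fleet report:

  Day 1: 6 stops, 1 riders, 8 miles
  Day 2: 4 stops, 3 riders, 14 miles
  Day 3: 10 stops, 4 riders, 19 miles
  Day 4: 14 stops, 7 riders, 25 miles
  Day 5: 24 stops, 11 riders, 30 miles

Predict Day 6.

Stops: each term is the sum of the two before it; 6, 4, 10, 14, 24 → 38.
Riders: 1, 3, 4, 7, 11 → 18 (each term is the sum of the two before it).
For the miles, alternating steps +6, +5, +6, +5, …: 8, 14, 19, 25, 30 → 36.
So the next line is 38 stops, 18 riders, 36 miles.

38 stops, 18 riders, 36 miles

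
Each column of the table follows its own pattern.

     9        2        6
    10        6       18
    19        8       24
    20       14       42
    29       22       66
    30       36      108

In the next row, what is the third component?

174

First component — alternating steps +1, +9, +1, +9, …: 9, 10, 19, 20, 29, 30 → 39.
For the second component, each term is the sum of the two before it: 2, 6, 8, 14, 22, 36 → 58.
For the third component, always 3 × the second component: 6, 18, 24, 42, 66, 108 → 174.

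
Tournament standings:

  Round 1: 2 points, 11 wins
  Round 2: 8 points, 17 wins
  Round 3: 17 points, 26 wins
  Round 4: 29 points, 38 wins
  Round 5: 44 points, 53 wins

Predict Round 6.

62 points, 71 wins

Points: 2, 8, 17, 29, 44 → 62 (differences are 6, 9, 12, … (increasing by 3 each time)).
Wins goes 11, 17, 26, 38, 53 → 71 (always 9 more than the points).
Combining the parts gives 62 points, 71 wins.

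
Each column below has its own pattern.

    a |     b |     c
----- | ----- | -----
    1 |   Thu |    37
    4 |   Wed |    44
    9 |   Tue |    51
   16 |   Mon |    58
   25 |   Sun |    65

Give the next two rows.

36  Sat  72; 49  Fri  79

Column a — perfect squares: 1², 2², 3², …: 1, 4, 9, 16, 25 → 36 → 49.
Column b — runs backward through the weekdays Mon→Sun: Thu, Wed, Tue, Mon, Sun → Sat → Fri.
Column c: 37, 44, 51, 58, 65 → 72 → 79 (+7 each step).
So the next two rows are 36  Sat  72 and 49  Fri  79.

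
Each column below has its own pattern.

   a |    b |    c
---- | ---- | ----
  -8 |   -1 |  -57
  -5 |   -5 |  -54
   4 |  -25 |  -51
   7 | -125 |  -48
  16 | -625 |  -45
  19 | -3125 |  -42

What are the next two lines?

28  -15625  -39; 31  -78125  -36

Column a: alternating steps +3, +9, +3, +9, …, so -8, -5, 4, 7, 16, 19 → 28 → 31.
Column b goes -1, -5, -25, -125, -625, -3125 → -15625 → -78125 (×5 each step).
Column c: -57, -54, -51, -48, -45, -42 → -39 → -36 (+3 each step).
Putting the parts together: 28  -15625  -39 and then 31  -78125  -36.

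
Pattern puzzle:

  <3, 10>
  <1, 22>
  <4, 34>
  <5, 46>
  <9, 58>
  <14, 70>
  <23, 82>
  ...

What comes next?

<37, 94>

First part: each term is the sum of the two before it, so 3, 1, 4, 5, 9, 14, 23 → 37.
Second part — +12 each step: 10, 22, 34, 46, 58, 70, 82 → 94.
Putting it together: <37, 94>.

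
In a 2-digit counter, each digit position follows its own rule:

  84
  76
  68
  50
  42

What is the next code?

34

First digit: −1 each step, mod 10; 8, 7, 6, 5, 4 → 3.
Second digit: +2 each step, mod 10, so 4, 6, 8, 0, 2 → 4.
Combining the parts gives 34.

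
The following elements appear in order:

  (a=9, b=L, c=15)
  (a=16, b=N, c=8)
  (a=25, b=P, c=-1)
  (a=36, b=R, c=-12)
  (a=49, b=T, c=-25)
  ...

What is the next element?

(a=64, b=V, c=-40)

A: perfect squares: 3², 4², 5², …, so 9, 16, 25, 36, 49 → 64.
For the b, letters move forward 2 places in the alphabet: L, N, P, R, T → V.
C — together with the a always sums to 24: 15, 8, -1, -12, -25 → -40.
So the next element is (a=64, b=V, c=-40).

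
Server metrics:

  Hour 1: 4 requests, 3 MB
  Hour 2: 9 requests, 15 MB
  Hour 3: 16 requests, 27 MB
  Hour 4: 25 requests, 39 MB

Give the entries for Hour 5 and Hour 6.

36 requests, 51 MB; 49 requests, 63 MB

For the requests, perfect squares: 2², 3², 4², …: 4, 9, 16, 25 → 36 → 49.
MB: +12 each step, so 3, 15, 27, 39 → 51 → 63.
Putting the parts together: 36 requests, 51 MB and then 49 requests, 63 MB.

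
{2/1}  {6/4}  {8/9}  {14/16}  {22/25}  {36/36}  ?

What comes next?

{58/49}

First slot — each term is the sum of the two before it: 2, 6, 8, 14, 22, 36 → 58.
Second slot goes 1, 4, 9, 16, 25, 36 → 49 (perfect squares: 1², 2², 3², …).
So the next tuple is {58/49}.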